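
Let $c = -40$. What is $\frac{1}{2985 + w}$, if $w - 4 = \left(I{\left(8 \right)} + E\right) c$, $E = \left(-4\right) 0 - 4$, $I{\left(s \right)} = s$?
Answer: $\frac{1}{2829} \approx 0.00035348$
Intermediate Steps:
$E = -4$ ($E = 0 - 4 = -4$)
$w = -156$ ($w = 4 + \left(8 - 4\right) \left(-40\right) = 4 + 4 \left(-40\right) = 4 - 160 = -156$)
$\frac{1}{2985 + w} = \frac{1}{2985 - 156} = \frac{1}{2829}$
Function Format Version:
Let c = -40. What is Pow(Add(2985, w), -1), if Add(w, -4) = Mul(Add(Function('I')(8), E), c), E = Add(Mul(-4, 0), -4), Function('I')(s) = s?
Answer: Rational(1, 2829) ≈ 0.00035348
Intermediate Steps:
E = -4 (E = Add(0, -4) = -4)
w = -156 (w = Add(4, Mul(Add(8, -4), -40)) = Add(4, Mul(4, -40)) = Add(4, -160) = -156)
Pow(Add(2985, w), -1) = Pow(Add(2985, -156), -1) = Pow(2829, -1) = Rational(1, 2829)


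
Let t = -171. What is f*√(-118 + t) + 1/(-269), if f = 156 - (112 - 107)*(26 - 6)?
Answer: -1/269 + 952*I ≈ -0.0037175 + 952.0*I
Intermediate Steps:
f = 56 (f = 156 - 5*20 = 156 - 1*100 = 156 - 100 = 56)
f*√(-118 + t) + 1/(-269) = 56*√(-118 - 171) + 1/(-269) = 56*√(-289) - 1/269 = 56*(17*I) - 1/269 = 952*I - 1/269 = -1/269 + 952*I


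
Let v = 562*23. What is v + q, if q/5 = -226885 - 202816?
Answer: -2135579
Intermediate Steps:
v = 12926
q = -2148505 (q = 5*(-226885 - 202816) = 5*(-429701) = -2148505)
v + q = 12926 - 2148505 = -2135579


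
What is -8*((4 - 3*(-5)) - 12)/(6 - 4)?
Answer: -28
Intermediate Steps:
-8*((4 - 3*(-5)) - 12)/(6 - 4) = -8*((4 + 15) - 12)/2 = -8*(19 - 12)/2 = -56/2 = -8*7/2 = -28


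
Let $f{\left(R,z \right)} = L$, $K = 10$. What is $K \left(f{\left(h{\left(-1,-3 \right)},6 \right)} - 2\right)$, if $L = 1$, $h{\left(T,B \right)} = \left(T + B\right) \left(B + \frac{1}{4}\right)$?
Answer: $-10$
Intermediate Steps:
$h{\left(T,B \right)} = \left(\frac{1}{4} + B\right) \left(B + T\right)$ ($h{\left(T,B \right)} = \left(B + T\right) \left(B + \frac{1}{4}\right) = \left(B + T\right) \left(\frac{1}{4} + B\right) = \left(\frac{1}{4} + B\right) \left(B + T\right)$)
$f{\left(R,z \right)} = 1$
$K \left(f{\left(h{\left(-1,-3 \right)},6 \right)} - 2\right) = 10 \left(1 - 2\right) = 10 \left(-1\right) = -10$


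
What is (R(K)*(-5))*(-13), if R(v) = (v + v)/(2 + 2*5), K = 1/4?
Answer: 65/24 ≈ 2.7083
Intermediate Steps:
K = 1/4 ≈ 0.25000
R(v) = v/6 (R(v) = (2*v)/(2 + 10) = (2*v)/12 = (2*v)*(1/12) = v/6)
(R(K)*(-5))*(-13) = (((1/6)*(1/4))*(-5))*(-13) = ((1/24)*(-5))*(-13) = -5/24*(-13) = 65/24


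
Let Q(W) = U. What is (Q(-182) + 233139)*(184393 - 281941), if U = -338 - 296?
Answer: -22680397740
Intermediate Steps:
U = -634
Q(W) = -634
(Q(-182) + 233139)*(184393 - 281941) = (-634 + 233139)*(184393 - 281941) = 232505*(-97548) = -22680397740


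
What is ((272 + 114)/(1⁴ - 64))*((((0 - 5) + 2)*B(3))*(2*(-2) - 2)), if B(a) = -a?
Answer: 2316/7 ≈ 330.86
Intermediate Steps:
((272 + 114)/(1⁴ - 64))*((((0 - 5) + 2)*B(3))*(2*(-2) - 2)) = ((272 + 114)/(1⁴ - 64))*((((0 - 5) + 2)*(-1*3))*(2*(-2) - 2)) = (386/(1 - 64))*(((-5 + 2)*(-3))*(-4 - 2)) = (386/(-63))*(-3*(-3)*(-6)) = (386*(-1/63))*(9*(-6)) = -386/63*(-54) = 2316/7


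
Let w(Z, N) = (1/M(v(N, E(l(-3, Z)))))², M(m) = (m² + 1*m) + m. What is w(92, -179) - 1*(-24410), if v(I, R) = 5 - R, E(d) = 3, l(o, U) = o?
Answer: 1562241/64 ≈ 24410.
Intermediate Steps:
M(m) = m² + 2*m (M(m) = (m² + m) + m = (m + m²) + m = m² + 2*m)
w(Z, N) = 1/64 (w(Z, N) = (1/((5 - 1*3)*(2 + (5 - 1*3))))² = (1/((5 - 3)*(2 + (5 - 3))))² = (1/(2*(2 + 2)))² = (1/(2*4))² = (1/8)² = (⅛)² = 1/64)
w(92, -179) - 1*(-24410) = 1/64 - 1*(-24410) = 1/64 + 24410 = 1562241/64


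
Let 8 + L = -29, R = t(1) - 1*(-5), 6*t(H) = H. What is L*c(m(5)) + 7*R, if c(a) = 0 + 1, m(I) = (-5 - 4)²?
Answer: -⅚ ≈ -0.83333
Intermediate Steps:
t(H) = H/6
m(I) = 81 (m(I) = (-9)² = 81)
R = 31/6 (R = (⅙)*1 - 1*(-5) = ⅙ + 5 = 31/6 ≈ 5.1667)
L = -37 (L = -8 - 29 = -37)
c(a) = 1
L*c(m(5)) + 7*R = -37*1 + 7*(31/6) = -37 + 217/6 = -⅚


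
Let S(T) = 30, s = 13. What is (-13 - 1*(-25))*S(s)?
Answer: 360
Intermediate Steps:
(-13 - 1*(-25))*S(s) = (-13 - 1*(-25))*30 = (-13 + 25)*30 = 12*30 = 360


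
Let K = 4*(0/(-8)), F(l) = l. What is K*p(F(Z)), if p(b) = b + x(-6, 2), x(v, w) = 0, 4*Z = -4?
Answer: 0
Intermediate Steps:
Z = -1 (Z = (1/4)*(-4) = -1)
K = 0 (K = 4*(0*(-1/8)) = 4*0 = 0)
p(b) = b (p(b) = b + 0 = b)
K*p(F(Z)) = 0*(-1) = 0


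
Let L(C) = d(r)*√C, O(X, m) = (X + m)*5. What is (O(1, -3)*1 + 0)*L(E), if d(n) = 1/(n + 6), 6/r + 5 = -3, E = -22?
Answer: -40*I*√22/21 ≈ -8.9341*I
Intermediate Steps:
r = -¾ (r = 6/(-5 - 3) = 6/(-8) = 6*(-⅛) = -¾ ≈ -0.75000)
O(X, m) = 5*X + 5*m
d(n) = 1/(6 + n)
L(C) = 4*√C/21 (L(C) = √C/(6 - ¾) = √C/(21/4) = 4*√C/21)
(O(1, -3)*1 + 0)*L(E) = ((5*1 + 5*(-3))*1 + 0)*(4*√(-22)/21) = ((5 - 15)*1 + 0)*(4*(I*√22)/21) = (-10*1 + 0)*(4*I*√22/21) = (-10 + 0)*(4*I*√22/21) = -40*I*√22/21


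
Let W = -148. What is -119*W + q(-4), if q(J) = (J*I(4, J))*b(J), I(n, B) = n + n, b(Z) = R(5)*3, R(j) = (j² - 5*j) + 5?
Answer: 17132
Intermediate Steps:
R(j) = 5 + j² - 5*j
b(Z) = 15 (b(Z) = (5 + 5² - 5*5)*3 = (5 + 25 - 25)*3 = 5*3 = 15)
I(n, B) = 2*n
q(J) = 120*J (q(J) = (J*(2*4))*15 = (J*8)*15 = (8*J)*15 = 120*J)
-119*W + q(-4) = -119*(-148) + 120*(-4) = 17612 - 480 = 17132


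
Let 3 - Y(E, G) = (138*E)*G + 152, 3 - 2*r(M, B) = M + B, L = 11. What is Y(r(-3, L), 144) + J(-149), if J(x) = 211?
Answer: 49742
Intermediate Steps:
r(M, B) = 3/2 - B/2 - M/2 (r(M, B) = 3/2 - (M + B)/2 = 3/2 - (B + M)/2 = 3/2 + (-B/2 - M/2) = 3/2 - B/2 - M/2)
Y(E, G) = -149 - 138*E*G (Y(E, G) = 3 - ((138*E)*G + 152) = 3 - (138*E*G + 152) = 3 - (152 + 138*E*G) = 3 + (-152 - 138*E*G) = -149 - 138*E*G)
Y(r(-3, L), 144) + J(-149) = (-149 - 138*(3/2 - ½*11 - ½*(-3))*144) + 211 = (-149 - 138*(3/2 - 11/2 + 3/2)*144) + 211 = (-149 - 138*(-5/2)*144) + 211 = (-149 + 49680) + 211 = 49531 + 211 = 49742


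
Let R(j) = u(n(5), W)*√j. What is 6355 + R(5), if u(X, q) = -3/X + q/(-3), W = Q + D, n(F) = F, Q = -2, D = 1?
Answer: 6355 - 4*√5/15 ≈ 6354.4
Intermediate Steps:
W = -1 (W = -2 + 1 = -1)
u(X, q) = -3/X - q/3 (u(X, q) = -3/X + q*(-⅓) = -3/X - q/3)
R(j) = -4*√j/15 (R(j) = (-3/5 - ⅓*(-1))*√j = (-3*⅕ + ⅓)*√j = (-⅗ + ⅓)*√j = -4*√j/15)
6355 + R(5) = 6355 - 4*√5/15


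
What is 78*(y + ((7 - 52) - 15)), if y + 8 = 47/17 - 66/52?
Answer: -88185/17 ≈ -5187.4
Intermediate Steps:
y = -2875/442 (y = -8 + (47/17 - 66/52) = -8 + (47*(1/17) - 66*1/52) = -8 + (47/17 - 33/26) = -8 + 661/442 = -2875/442 ≈ -6.5045)
78*(y + ((7 - 52) - 15)) = 78*(-2875/442 + ((7 - 52) - 15)) = 78*(-2875/442 + (-45 - 15)) = 78*(-2875/442 - 60) = 78*(-29395/442) = -88185/17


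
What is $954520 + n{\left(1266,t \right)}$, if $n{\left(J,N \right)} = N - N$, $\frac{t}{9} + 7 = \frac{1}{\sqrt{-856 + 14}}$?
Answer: $954520$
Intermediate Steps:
$t = -63 - \frac{9 i \sqrt{842}}{842}$ ($t = -63 + \frac{9}{\sqrt{-856 + 14}} = -63 + \frac{9}{\sqrt{-842}} = -63 + \frac{9}{i \sqrt{842}} = -63 + 9 \left(- \frac{i \sqrt{842}}{842}\right) = -63 - \frac{9 i \sqrt{842}}{842} \approx -63.0 - 0.31016 i$)
$n{\left(J,N \right)} = 0$
$954520 + n{\left(1266,t \right)} = 954520 + 0 = 954520$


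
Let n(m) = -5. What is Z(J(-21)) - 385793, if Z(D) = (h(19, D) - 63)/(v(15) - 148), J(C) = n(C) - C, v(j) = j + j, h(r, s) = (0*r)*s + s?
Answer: -45523527/118 ≈ -3.8579e+5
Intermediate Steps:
h(r, s) = s (h(r, s) = 0*s + s = 0 + s = s)
v(j) = 2*j
J(C) = -5 - C
Z(D) = 63/118 - D/118 (Z(D) = (D - 63)/(2*15 - 148) = (-63 + D)/(30 - 148) = (-63 + D)/(-118) = (-63 + D)*(-1/118) = 63/118 - D/118)
Z(J(-21)) - 385793 = (63/118 - (-5 - 1*(-21))/118) - 385793 = (63/118 - (-5 + 21)/118) - 385793 = (63/118 - 1/118*16) - 385793 = (63/118 - 8/59) - 385793 = 47/118 - 385793 = -45523527/118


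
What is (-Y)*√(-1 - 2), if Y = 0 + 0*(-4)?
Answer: 0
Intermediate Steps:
Y = 0 (Y = 0 + 0 = 0)
(-Y)*√(-1 - 2) = (-1*0)*√(-1 - 2) = 0*√(-3) = 0*(I*√3) = 0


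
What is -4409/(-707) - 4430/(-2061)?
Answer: 12218959/1457127 ≈ 8.3857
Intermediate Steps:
-4409/(-707) - 4430/(-2061) = -4409*(-1/707) - 4430*(-1/2061) = 4409/707 + 4430/2061 = 12218959/1457127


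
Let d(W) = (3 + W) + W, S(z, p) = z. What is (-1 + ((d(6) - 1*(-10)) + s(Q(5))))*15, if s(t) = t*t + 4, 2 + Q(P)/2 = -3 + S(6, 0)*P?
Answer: 37920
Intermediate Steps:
Q(P) = -10 + 12*P (Q(P) = -4 + 2*(-3 + 6*P) = -4 + (-6 + 12*P) = -10 + 12*P)
s(t) = 4 + t² (s(t) = t² + 4 = 4 + t²)
d(W) = 3 + 2*W
(-1 + ((d(6) - 1*(-10)) + s(Q(5))))*15 = (-1 + (((3 + 2*6) - 1*(-10)) + (4 + (-10 + 12*5)²)))*15 = (-1 + (((3 + 12) + 10) + (4 + (-10 + 60)²)))*15 = (-1 + ((15 + 10) + (4 + 50²)))*15 = (-1 + (25 + (4 + 2500)))*15 = (-1 + (25 + 2504))*15 = (-1 + 2529)*15 = 2528*15 = 37920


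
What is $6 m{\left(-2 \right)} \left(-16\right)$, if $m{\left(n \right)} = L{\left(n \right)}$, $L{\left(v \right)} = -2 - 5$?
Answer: $672$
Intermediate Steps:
$L{\left(v \right)} = -7$
$m{\left(n \right)} = -7$
$6 m{\left(-2 \right)} \left(-16\right) = 6 \left(-7\right) \left(-16\right) = \left(-42\right) \left(-16\right) = 672$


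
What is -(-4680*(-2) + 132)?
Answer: -9492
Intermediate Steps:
-(-4680*(-2) + 132) = -(-312*(-30) + 132) = -(9360 + 132) = -1*9492 = -9492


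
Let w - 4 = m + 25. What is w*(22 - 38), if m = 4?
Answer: -528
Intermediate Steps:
w = 33 (w = 4 + (4 + 25) = 4 + 29 = 33)
w*(22 - 38) = 33*(22 - 38) = 33*(-16) = -528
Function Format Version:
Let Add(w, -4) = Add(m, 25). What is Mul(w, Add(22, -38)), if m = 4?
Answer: -528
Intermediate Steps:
w = 33 (w = Add(4, Add(4, 25)) = Add(4, 29) = 33)
Mul(w, Add(22, -38)) = Mul(33, Add(22, -38)) = Mul(33, -16) = -528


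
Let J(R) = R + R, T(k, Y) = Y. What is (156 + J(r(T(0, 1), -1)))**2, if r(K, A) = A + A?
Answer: 23104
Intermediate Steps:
r(K, A) = 2*A
J(R) = 2*R
(156 + J(r(T(0, 1), -1)))**2 = (156 + 2*(2*(-1)))**2 = (156 + 2*(-2))**2 = (156 - 4)**2 = 152**2 = 23104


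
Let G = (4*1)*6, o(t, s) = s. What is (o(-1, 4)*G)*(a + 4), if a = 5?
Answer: 864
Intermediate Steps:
G = 24 (G = 4*6 = 24)
(o(-1, 4)*G)*(a + 4) = (4*24)*(5 + 4) = 96*9 = 864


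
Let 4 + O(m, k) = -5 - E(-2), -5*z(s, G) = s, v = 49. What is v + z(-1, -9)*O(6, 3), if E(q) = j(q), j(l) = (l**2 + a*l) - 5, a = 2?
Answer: 241/5 ≈ 48.200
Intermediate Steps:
j(l) = -5 + l**2 + 2*l (j(l) = (l**2 + 2*l) - 5 = -5 + l**2 + 2*l)
E(q) = -5 + q**2 + 2*q
z(s, G) = -s/5
O(m, k) = -4 (O(m, k) = -4 + (-5 - (-5 + (-2)**2 + 2*(-2))) = -4 + (-5 - (-5 + 4 - 4)) = -4 + (-5 - 1*(-5)) = -4 + (-5 + 5) = -4 + 0 = -4)
v + z(-1, -9)*O(6, 3) = 49 - 1/5*(-1)*(-4) = 49 + (1/5)*(-4) = 49 - 4/5 = 241/5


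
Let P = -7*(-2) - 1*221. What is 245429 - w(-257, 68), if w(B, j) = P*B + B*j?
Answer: 209706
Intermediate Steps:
P = -207 (P = 14 - 221 = -207)
w(B, j) = -207*B + B*j
245429 - w(-257, 68) = 245429 - (-257)*(-207 + 68) = 245429 - (-257)*(-139) = 245429 - 1*35723 = 245429 - 35723 = 209706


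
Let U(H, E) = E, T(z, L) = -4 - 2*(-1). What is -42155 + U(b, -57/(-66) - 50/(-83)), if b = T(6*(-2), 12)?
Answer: -76972353/1826 ≈ -42154.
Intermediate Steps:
T(z, L) = -2 (T(z, L) = -4 + 2 = -2)
b = -2
-42155 + U(b, -57/(-66) - 50/(-83)) = -42155 + (-57/(-66) - 50/(-83)) = -42155 + (-57*(-1/66) - 50*(-1/83)) = -42155 + (19/22 + 50/83) = -42155 + 2677/1826 = -76972353/1826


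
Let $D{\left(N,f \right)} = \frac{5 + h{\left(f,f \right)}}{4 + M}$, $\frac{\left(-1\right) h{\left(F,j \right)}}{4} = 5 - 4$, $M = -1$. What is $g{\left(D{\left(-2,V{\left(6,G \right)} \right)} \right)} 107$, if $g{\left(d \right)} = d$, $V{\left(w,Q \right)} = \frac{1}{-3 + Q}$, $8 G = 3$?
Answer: $\frac{107}{3} \approx 35.667$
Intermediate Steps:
$G = \frac{3}{8}$ ($G = \frac{1}{8} \cdot 3 = \frac{3}{8} \approx 0.375$)
$h{\left(F,j \right)} = -4$ ($h{\left(F,j \right)} = - 4 \left(5 - 4\right) = \left(-4\right) 1 = -4$)
$D{\left(N,f \right)} = \frac{1}{3}$ ($D{\left(N,f \right)} = \frac{5 - 4}{4 - 1} = 1 \cdot \frac{1}{3} = \frac{1}{3}$)
$g{\left(D{\left(-2,V{\left(6,G \right)} \right)} \right)} 107 = \frac{1}{3} \cdot 107 = \frac{107}{3}$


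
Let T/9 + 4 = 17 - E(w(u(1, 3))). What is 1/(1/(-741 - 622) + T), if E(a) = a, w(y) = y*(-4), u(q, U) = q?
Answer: 1363/208538 ≈ 0.0065360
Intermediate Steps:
w(y) = -4*y
T = 153 (T = -36 + 9*(17 - (-4)) = -36 + 9*(17 - 1*(-4)) = -36 + 9*(17 + 4) = -36 + 9*21 = -36 + 189 = 153)
1/(1/(-741 - 622) + T) = 1/(1/(-741 - 622) + 153) = 1/(1/(-1363) + 153) = 1/(-1/1363 + 153) = 1/(208538/1363) = 1363/208538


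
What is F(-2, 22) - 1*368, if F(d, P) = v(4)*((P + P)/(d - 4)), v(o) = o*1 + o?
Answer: -1280/3 ≈ -426.67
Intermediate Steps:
v(o) = 2*o (v(o) = o + o = 2*o)
F(d, P) = 16*P/(-4 + d) (F(d, P) = (2*4)*((P + P)/(d - 4)) = 8*((2*P)/(-4 + d)) = 8*(2*P/(-4 + d)) = 16*P/(-4 + d))
F(-2, 22) - 1*368 = 16*22/(-4 - 2) - 1*368 = 16*22/(-6) - 368 = 16*22*(-⅙) - 368 = -176/3 - 368 = -1280/3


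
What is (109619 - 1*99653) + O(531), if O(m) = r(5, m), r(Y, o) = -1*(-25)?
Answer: 9991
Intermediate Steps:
r(Y, o) = 25
O(m) = 25
(109619 - 1*99653) + O(531) = (109619 - 1*99653) + 25 = (109619 - 99653) + 25 = 9966 + 25 = 9991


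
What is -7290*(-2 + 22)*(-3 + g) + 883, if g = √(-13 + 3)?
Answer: 438283 - 145800*I*√10 ≈ 4.3828e+5 - 4.6106e+5*I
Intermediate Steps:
g = I*√10 (g = √(-10) = I*√10 ≈ 3.1623*I)
-7290*(-2 + 22)*(-3 + g) + 883 = -7290*(-2 + 22)*(-3 + I*√10) + 883 = -7290*20*(-3 + I*√10) + 883 = -7290*(-60 + 20*I*√10) + 883 = -810*(-540 + 180*I*√10) + 883 = (437400 - 145800*I*√10) + 883 = 438283 - 145800*I*√10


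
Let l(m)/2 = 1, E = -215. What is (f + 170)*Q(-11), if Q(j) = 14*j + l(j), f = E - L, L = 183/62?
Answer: 225948/31 ≈ 7288.6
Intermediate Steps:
l(m) = 2 (l(m) = 2*1 = 2)
L = 183/62 (L = 183*(1/62) = 183/62 ≈ 2.9516)
f = -13513/62 (f = -215 - 1*183/62 = -215 - 183/62 = -13513/62 ≈ -217.95)
Q(j) = 2 + 14*j (Q(j) = 14*j + 2 = 2 + 14*j)
(f + 170)*Q(-11) = (-13513/62 + 170)*(2 + 14*(-11)) = -2973*(2 - 154)/62 = -2973/62*(-152) = 225948/31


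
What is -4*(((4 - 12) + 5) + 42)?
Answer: -156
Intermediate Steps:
-4*(((4 - 12) + 5) + 42) = -4*((-8 + 5) + 42) = -4*(-3 + 42) = -4*39 = -156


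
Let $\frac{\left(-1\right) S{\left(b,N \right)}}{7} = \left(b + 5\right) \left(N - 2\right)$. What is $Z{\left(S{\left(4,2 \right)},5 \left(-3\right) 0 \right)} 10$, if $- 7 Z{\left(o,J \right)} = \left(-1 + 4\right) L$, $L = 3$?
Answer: $- \frac{90}{7} \approx -12.857$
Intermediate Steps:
$S{\left(b,N \right)} = - 7 \left(-2 + N\right) \left(5 + b\right)$ ($S{\left(b,N \right)} = - 7 \left(b + 5\right) \left(N - 2\right) = - 7 \left(5 + b\right) \left(-2 + N\right) = - 7 \left(-2 + N\right) \left(5 + b\right)$)
$Z{\left(o,J \right)} = - \frac{9}{7}$ ($Z{\left(o,J \right)} = - \frac{\left(-1 + 4\right) 3}{7} = - \frac{3 \cdot 3}{7} = \left(- \frac{1}{7}\right) 9 = - \frac{9}{7}$)
$Z{\left(S{\left(4,2 \right)},5 \left(-3\right) 0 \right)} 10 = \left(- \frac{9}{7}\right) 10 = - \frac{90}{7}$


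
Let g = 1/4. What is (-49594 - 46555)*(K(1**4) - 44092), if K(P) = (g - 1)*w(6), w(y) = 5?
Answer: 16959049067/4 ≈ 4.2398e+9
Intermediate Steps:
g = 1/4 ≈ 0.25000
K(P) = -15/4 (K(P) = (1/4 - 1)*5 = -3/4*5 = -15/4)
(-49594 - 46555)*(K(1**4) - 44092) = (-49594 - 46555)*(-15/4 - 44092) = -96149*(-176383/4) = 16959049067/4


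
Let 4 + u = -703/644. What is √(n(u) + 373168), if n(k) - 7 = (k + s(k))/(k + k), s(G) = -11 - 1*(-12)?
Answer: √16049290341030/6558 ≈ 610.88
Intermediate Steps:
s(G) = 1 (s(G) = -11 + 12 = 1)
u = -3279/644 (u = -4 - 703/644 = -3279/644 ≈ -5.0916)
n(k) = 7 + (1 + k)/(2*k) (n(k) = 7 + (k + 1)/(k + k) = 7 + (1 + k)/((2*k)) = 7 + (1 + k)*(1/(2*k)) = 7 + (1 + k)/(2*k))
√(n(u) + 373168) = √((1 + 15*(-3279/644))/(2*(-3279/644)) + 373168) = √((½)*(-644/3279)*(1 - 49185/644) + 373168) = √((½)*(-644/3279)*(-48541/644) + 373168) = √(48541/6558 + 373168) = √(2447284285/6558) = √16049290341030/6558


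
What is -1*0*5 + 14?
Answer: 14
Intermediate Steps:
-1*0*5 + 14 = 0*5 + 14 = 0 + 14 = 14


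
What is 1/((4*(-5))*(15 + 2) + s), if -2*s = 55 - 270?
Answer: -2/465 ≈ -0.0043011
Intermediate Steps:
s = 215/2 (s = -(55 - 270)/2 = -½*(-215) = 215/2 ≈ 107.50)
1/((4*(-5))*(15 + 2) + s) = 1/((4*(-5))*(15 + 2) + 215/2) = 1/(-20*17 + 215/2) = 1/(-340 + 215/2) = 1/(-465/2) = -2/465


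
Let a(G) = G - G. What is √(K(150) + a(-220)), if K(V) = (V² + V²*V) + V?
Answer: 5*√135906 ≈ 1843.3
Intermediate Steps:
a(G) = 0
K(V) = V + V² + V³ (K(V) = (V² + V³) + V = V + V² + V³)
√(K(150) + a(-220)) = √(150*(1 + 150 + 150²) + 0) = √(150*(1 + 150 + 22500) + 0) = √(150*22651 + 0) = √(3397650 + 0) = √3397650 = 5*√135906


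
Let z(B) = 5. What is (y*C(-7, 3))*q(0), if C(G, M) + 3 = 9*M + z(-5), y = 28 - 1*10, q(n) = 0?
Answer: 0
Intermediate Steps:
y = 18 (y = 28 - 10 = 18)
C(G, M) = 2 + 9*M (C(G, M) = -3 + (9*M + 5) = -3 + (5 + 9*M) = 2 + 9*M)
(y*C(-7, 3))*q(0) = (18*(2 + 9*3))*0 = (18*(2 + 27))*0 = (18*29)*0 = 522*0 = 0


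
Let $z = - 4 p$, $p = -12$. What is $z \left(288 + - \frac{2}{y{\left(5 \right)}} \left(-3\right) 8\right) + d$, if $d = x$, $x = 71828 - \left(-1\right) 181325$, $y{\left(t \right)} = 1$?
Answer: $269281$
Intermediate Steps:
$z = 48$ ($z = \left(-4\right) \left(-12\right) = 48$)
$x = 253153$ ($x = 71828 - -181325 = 71828 + 181325 = 253153$)
$d = 253153$
$z \left(288 + - \frac{2}{y{\left(5 \right)}} \left(-3\right) 8\right) + d = 48 \left(288 + - \frac{2}{1} \left(-3\right) 8\right) + 253153 = 48 \left(288 + \left(-2\right) 1 \left(-3\right) 8\right) + 253153 = 48 \left(288 + \left(-2\right) \left(-3\right) 8\right) + 253153 = 48 \left(288 + 6 \cdot 8\right) + 253153 = 48 \left(288 + 48\right) + 253153 = 48 \cdot 336 + 253153 = 16128 + 253153 = 269281$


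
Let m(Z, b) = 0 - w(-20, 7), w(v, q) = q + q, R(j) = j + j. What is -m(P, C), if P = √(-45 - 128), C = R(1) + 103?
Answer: 14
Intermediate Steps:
R(j) = 2*j
C = 105 (C = 2*1 + 103 = 2 + 103 = 105)
w(v, q) = 2*q
P = I*√173 (P = √(-173) = I*√173 ≈ 13.153*I)
m(Z, b) = -14 (m(Z, b) = 0 - 2*7 = 0 - 1*14 = 0 - 14 = -14)
-m(P, C) = -1*(-14) = 14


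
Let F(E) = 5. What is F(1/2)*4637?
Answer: 23185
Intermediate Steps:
F(1/2)*4637 = 5*4637 = 23185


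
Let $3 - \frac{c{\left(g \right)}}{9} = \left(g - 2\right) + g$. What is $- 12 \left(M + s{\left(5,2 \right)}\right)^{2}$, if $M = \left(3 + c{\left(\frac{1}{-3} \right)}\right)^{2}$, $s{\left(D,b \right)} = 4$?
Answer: $-102316800$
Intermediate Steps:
$c{\left(g \right)} = 45 - 18 g$ ($c{\left(g \right)} = 27 - 9 \left(\left(g - 2\right) + g\right) = 27 - 9 \left(\left(-2 + g\right) + g\right) = 27 - 9 \left(-2 + 2 g\right) = 27 - \left(-18 + 18 g\right) = 45 - 18 g$)
$M = 2916$ ($M = \left(3 + \left(45 - \frac{18}{-3}\right)\right)^{2} = \left(3 + \left(45 - -6\right)\right)^{2} = \left(3 + \left(45 + 6\right)\right)^{2} = \left(3 + 51\right)^{2} = 54^{2} = 2916$)
$- 12 \left(M + s{\left(5,2 \right)}\right)^{2} = - 12 \left(2916 + 4\right)^{2} = - 12 \cdot 2920^{2} = \left(-12\right) 8526400 = -102316800$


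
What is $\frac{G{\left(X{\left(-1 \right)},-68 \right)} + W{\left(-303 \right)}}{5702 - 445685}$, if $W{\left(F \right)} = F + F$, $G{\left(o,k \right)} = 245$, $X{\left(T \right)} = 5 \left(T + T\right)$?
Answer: $\frac{19}{23157} \approx 0.00082049$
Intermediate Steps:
$X{\left(T \right)} = 10 T$ ($X{\left(T \right)} = 5 \cdot 2 T = 10 T$)
$W{\left(F \right)} = 2 F$
$\frac{G{\left(X{\left(-1 \right)},-68 \right)} + W{\left(-303 \right)}}{5702 - 445685} = \frac{245 + 2 \left(-303\right)}{5702 - 445685} = \frac{245 - 606}{-439983} = \left(-361\right) \left(- \frac{1}{439983}\right) = \frac{19}{23157}$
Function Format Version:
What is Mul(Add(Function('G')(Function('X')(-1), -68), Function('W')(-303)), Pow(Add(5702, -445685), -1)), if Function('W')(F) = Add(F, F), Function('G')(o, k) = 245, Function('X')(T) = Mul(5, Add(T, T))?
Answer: Rational(19, 23157) ≈ 0.00082049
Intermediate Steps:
Function('X')(T) = Mul(10, T) (Function('X')(T) = Mul(5, Mul(2, T)) = Mul(10, T))
Function('W')(F) = Mul(2, F)
Mul(Add(Function('G')(Function('X')(-1), -68), Function('W')(-303)), Pow(Add(5702, -445685), -1)) = Mul(Add(245, Mul(2, -303)), Pow(Add(5702, -445685), -1)) = Mul(Add(245, -606), Pow(-439983, -1)) = Mul(-361, Rational(-1, 439983)) = Rational(19, 23157)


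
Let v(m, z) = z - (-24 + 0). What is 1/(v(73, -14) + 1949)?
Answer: 1/1959 ≈ 0.00051046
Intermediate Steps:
v(m, z) = 24 + z (v(m, z) = z - 1*(-24) = z + 24 = 24 + z)
1/(v(73, -14) + 1949) = 1/((24 - 14) + 1949) = 1/(10 + 1949) = 1/1959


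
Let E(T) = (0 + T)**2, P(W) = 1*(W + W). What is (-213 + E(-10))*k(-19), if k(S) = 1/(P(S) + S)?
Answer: 113/57 ≈ 1.9825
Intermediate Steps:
P(W) = 2*W (P(W) = 1*(2*W) = 2*W)
k(S) = 1/(3*S) (k(S) = 1/(2*S + S) = 1/(3*S))
E(T) = T**2
(-213 + E(-10))*k(-19) = (-213 + (-10)**2)*((1/3)/(-19)) = (-213 + 100)*((1/3)*(-1/19)) = -113*(-1/57) = 113/57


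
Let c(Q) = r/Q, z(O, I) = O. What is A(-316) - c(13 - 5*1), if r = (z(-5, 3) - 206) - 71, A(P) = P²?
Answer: 399565/4 ≈ 99891.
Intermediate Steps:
r = -282 (r = (-5 - 206) - 71 = -211 - 71 = -282)
c(Q) = -282/Q
A(-316) - c(13 - 5*1) = (-316)² - (-282)/(13 - 5*1) = 99856 - (-282)/(13 - 5) = 99856 - (-282)/8 = 99856 - 1*(-141/4) = 99856 + 141/4 = 399565/4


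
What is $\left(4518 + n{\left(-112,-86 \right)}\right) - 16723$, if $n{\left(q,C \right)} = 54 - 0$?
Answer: $-12151$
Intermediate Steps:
$n{\left(q,C \right)} = 54$ ($n{\left(q,C \right)} = 54 + 0 = 54$)
$\left(4518 + n{\left(-112,-86 \right)}\right) - 16723 = \left(4518 + 54\right) - 16723 = 4572 - 16723 = -12151$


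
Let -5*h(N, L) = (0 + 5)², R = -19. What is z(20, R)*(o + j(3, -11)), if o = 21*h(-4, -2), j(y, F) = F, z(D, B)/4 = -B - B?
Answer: -17632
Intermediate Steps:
z(D, B) = -8*B (z(D, B) = 4*(-B - B) = 4*(-2*B) = -8*B)
h(N, L) = -5 (h(N, L) = -(0 + 5)²/5 = -⅕*5² = -⅕*25 = -5)
o = -105 (o = 21*(-5) = -105)
z(20, R)*(o + j(3, -11)) = (-8*(-19))*(-105 - 11) = 152*(-116) = -17632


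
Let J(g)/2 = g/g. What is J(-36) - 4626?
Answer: -4624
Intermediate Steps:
J(g) = 2 (J(g) = 2*(g/g) = 2*1 = 2)
J(-36) - 4626 = 2 - 4626 = -4624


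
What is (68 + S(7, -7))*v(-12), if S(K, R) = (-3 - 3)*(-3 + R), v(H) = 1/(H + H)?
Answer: -16/3 ≈ -5.3333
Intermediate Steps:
v(H) = 1/(2*H)
S(K, R) = 18 - 6*R (S(K, R) = -6*(-3 + R) = 18 - 6*R)
(68 + S(7, -7))*v(-12) = (68 + (18 - 6*(-7)))*((½)/(-12)) = (68 + (18 + 42))*((½)*(-1/12)) = (68 + 60)*(-1/24) = 128*(-1/24) = -16/3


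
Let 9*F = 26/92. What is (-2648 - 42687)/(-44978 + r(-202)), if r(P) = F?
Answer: 18768690/18620879 ≈ 1.0079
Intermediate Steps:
F = 13/414 (F = (26/92)/9 = (26*(1/92))/9 = (⅑)*(13/46) = 13/414 ≈ 0.031401)
r(P) = 13/414
(-2648 - 42687)/(-44978 + r(-202)) = (-2648 - 42687)/(-44978 + 13/414) = -45335/(-18620879/414) = -45335*(-414/18620879) = 18768690/18620879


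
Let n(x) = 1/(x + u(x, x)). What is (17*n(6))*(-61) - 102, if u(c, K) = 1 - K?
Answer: -1139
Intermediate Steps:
n(x) = 1 (n(x) = 1/(x + (1 - x)) = 1/1 = 1)
(17*n(6))*(-61) - 102 = (17*1)*(-61) - 102 = 17*(-61) - 102 = -1037 - 102 = -1139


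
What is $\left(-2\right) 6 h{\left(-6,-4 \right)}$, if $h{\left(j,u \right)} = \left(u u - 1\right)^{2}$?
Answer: $-2700$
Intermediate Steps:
$h{\left(j,u \right)} = \left(-1 + u^{2}\right)^{2}$ ($h{\left(j,u \right)} = \left(u^{2} - 1\right)^{2} = \left(-1 + u^{2}\right)^{2}$)
$\left(-2\right) 6 h{\left(-6,-4 \right)} = \left(-2\right) 6 \left(-1 + \left(-4\right)^{2}\right)^{2} = - 12 \left(-1 + 16\right)^{2} = - 12 \cdot 15^{2} = \left(-12\right) 225 = -2700$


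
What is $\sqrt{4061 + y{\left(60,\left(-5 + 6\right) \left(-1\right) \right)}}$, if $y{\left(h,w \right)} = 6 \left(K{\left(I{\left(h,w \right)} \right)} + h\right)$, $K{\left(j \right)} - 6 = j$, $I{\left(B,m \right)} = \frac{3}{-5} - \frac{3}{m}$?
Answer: $\frac{\sqrt{111785}}{5} \approx 66.869$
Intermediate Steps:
$I{\left(B,m \right)} = - \frac{3}{5} - \frac{3}{m}$ ($I{\left(B,m \right)} = 3 \left(- \frac{1}{5}\right) - \frac{3}{m} = - \frac{3}{5} - \frac{3}{m}$)
$K{\left(j \right)} = 6 + j$
$y{\left(h,w \right)} = \frac{162}{5} - \frac{18}{w} + 6 h$ ($y{\left(h,w \right)} = 6 \left(\left(6 - \left(\frac{3}{5} + \frac{3}{w}\right)\right) + h\right) = 6 \left(\left(\frac{27}{5} - \frac{3}{w}\right) + h\right) = 6 \left(\frac{27}{5} + h - \frac{3}{w}\right) = \frac{162}{5} - \frac{18}{w} + 6 h$)
$\sqrt{4061 + y{\left(60,\left(-5 + 6\right) \left(-1\right) \right)}} = \sqrt{4061 + \left(\frac{162}{5} - \frac{18}{\left(-5 + 6\right) \left(-1\right)} + 6 \cdot 60\right)} = \sqrt{4061 + \left(\frac{162}{5} - \frac{18}{1 \left(-1\right)} + 360\right)} = \sqrt{4061 + \left(\frac{162}{5} - \frac{18}{-1} + 360\right)} = \sqrt{4061 + \left(\frac{162}{5} - -18 + 360\right)} = \sqrt{4061 + \left(\frac{162}{5} + 18 + 360\right)} = \sqrt{4061 + \frac{2052}{5}} = \sqrt{\frac{22357}{5}} = \frac{\sqrt{111785}}{5}$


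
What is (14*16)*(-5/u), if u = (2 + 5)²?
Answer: -160/7 ≈ -22.857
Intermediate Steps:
u = 49 (u = 7² = 49)
(14*16)*(-5/u) = (14*16)*(-5/49) = 224*(-5*1/49) = 224*(-5/49) = -160/7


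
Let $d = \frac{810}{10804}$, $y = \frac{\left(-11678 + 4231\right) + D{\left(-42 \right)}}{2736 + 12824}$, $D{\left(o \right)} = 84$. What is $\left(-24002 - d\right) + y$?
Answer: $- \frac{1008768533483}{42027560} \approx -24003.0$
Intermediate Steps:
$y = - \frac{7363}{15560}$ ($y = \frac{\left(-11678 + 4231\right) + 84}{2736 + 12824} = \frac{-7447 + 84}{15560} = \left(-7363\right) \frac{1}{15560} = - \frac{7363}{15560} \approx -0.4732$)
$d = \frac{405}{5402}$ ($d = 810 \cdot \frac{1}{10804} = \frac{405}{5402} \approx 0.074972$)
$\left(-24002 - d\right) + y = \left(-24002 - \frac{405}{5402}\right) - \frac{7363}{15560} = - \frac{129659209}{5402} - \frac{7363}{15560} = - \frac{1008768533483}{42027560}$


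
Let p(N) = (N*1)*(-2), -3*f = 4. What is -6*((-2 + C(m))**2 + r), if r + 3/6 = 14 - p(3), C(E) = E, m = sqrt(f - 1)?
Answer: -127 + 8*I*sqrt(21) ≈ -127.0 + 36.661*I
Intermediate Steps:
f = -4/3 (f = -1/3*4 = -4/3 ≈ -1.3333)
p(N) = -2*N (p(N) = N*(-2) = -2*N)
m = I*sqrt(21)/3 (m = sqrt(-4/3 - 1) = sqrt(-7/3) = I*sqrt(21)/3 ≈ 1.5275*I)
r = 39/2 (r = -1/2 + (14 - (-2)*3) = -1/2 + (14 - 1*(-6)) = -1/2 + (14 + 6) = -1/2 + 20 = 39/2 ≈ 19.500)
-6*((-2 + C(m))**2 + r) = -6*((-2 + I*sqrt(21)/3)**2 + 39/2) = -6*(39/2 + (-2 + I*sqrt(21)/3)**2) = -117 - 6*(-2 + I*sqrt(21)/3)**2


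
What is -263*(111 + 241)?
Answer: -92576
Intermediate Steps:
-263*(111 + 241) = -263*352 = -92576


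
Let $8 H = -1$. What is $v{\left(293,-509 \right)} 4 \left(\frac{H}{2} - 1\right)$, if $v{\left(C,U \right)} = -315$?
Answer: $\frac{5355}{4} \approx 1338.8$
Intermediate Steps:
$H = - \frac{1}{8}$ ($H = \frac{1}{8} \left(-1\right) = - \frac{1}{8} \approx -0.125$)
$v{\left(293,-509 \right)} 4 \left(\frac{H}{2} - 1\right) = - 315 \cdot 4 \left(- \frac{1}{8 \cdot 2} - 1\right) = - 315 \cdot 4 \left(\left(- \frac{1}{8}\right) \frac{1}{2} - 1\right) = - 315 \cdot 4 \left(- \frac{1}{16} - 1\right) = - 315 \cdot 4 \left(- \frac{17}{16}\right) = \left(-315\right) \left(- \frac{17}{4}\right) = \frac{5355}{4}$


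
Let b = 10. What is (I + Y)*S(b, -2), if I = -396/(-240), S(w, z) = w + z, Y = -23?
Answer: -854/5 ≈ -170.80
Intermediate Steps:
I = 33/20 (I = -396*(-1/240) = 33/20 ≈ 1.6500)
(I + Y)*S(b, -2) = (33/20 - 23)*(10 - 2) = -427/20*8 = -854/5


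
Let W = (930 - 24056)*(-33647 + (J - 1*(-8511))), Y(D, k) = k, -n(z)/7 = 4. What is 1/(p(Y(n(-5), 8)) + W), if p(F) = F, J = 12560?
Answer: 1/290832584 ≈ 3.4384e-9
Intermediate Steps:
n(z) = -28 (n(z) = -7*4 = -28)
W = 290832576 (W = (930 - 24056)*(-33647 + (12560 - 1*(-8511))) = -23126*(-33647 + (12560 + 8511)) = -23126*(-33647 + 21071) = -23126*(-12576) = 290832576)
1/(p(Y(n(-5), 8)) + W) = 1/(8 + 290832576) = 1/290832584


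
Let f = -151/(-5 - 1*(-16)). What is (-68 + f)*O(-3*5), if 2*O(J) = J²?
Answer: -202275/22 ≈ -9194.3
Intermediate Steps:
f = -151/11 (f = -151/(-5 + 16) = -151/11 ≈ -13.727)
O(J) = J²/2
(-68 + f)*O(-3*5) = (-68 - 151/11)*((-3*5)²/2) = -899*(-15)²/22 = -899*225/22 = -899/11*225/2 = -202275/22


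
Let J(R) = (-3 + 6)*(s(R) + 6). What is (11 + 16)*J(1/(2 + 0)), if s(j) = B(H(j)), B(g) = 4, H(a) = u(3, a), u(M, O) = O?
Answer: 810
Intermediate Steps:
H(a) = a
s(j) = 4
J(R) = 30 (J(R) = (-3 + 6)*(4 + 6) = 3*10 = 30)
(11 + 16)*J(1/(2 + 0)) = (11 + 16)*30 = 27*30 = 810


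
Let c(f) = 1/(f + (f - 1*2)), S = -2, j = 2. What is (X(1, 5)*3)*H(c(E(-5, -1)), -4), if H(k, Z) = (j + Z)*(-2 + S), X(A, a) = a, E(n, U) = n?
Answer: 120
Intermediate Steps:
c(f) = 1/(-2 + 2*f) (c(f) = 1/(f + (f - 2)) = 1/(f + (-2 + f)) = 1/(-2 + 2*f))
H(k, Z) = -8 - 4*Z (H(k, Z) = (2 + Z)*(-2 - 2) = (2 + Z)*(-4) = -8 - 4*Z)
(X(1, 5)*3)*H(c(E(-5, -1)), -4) = (5*3)*(-8 - 4*(-4)) = 15*(-8 + 16) = 15*8 = 120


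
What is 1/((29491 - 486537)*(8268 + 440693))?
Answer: -1/205195829206 ≈ -4.8734e-12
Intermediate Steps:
1/((29491 - 486537)*(8268 + 440693)) = 1/(-457046*448961) = 1/(-205195829206) = -1/205195829206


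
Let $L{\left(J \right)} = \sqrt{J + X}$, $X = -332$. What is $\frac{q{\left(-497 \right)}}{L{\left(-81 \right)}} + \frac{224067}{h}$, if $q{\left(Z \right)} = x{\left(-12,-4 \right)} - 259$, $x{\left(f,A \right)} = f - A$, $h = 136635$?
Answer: $\frac{74689}{45545} + \frac{267 i \sqrt{413}}{413} \approx 1.6399 + 13.138 i$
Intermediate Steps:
$L{\left(J \right)} = \sqrt{-332 + J}$ ($L{\left(J \right)} = \sqrt{J - 332} = \sqrt{-332 + J}$)
$q{\left(Z \right)} = -267$ ($q{\left(Z \right)} = \left(-12 - -4\right) - 259 = \left(-12 + 4\right) - 259 = -8 - 259 = -267$)
$\frac{q{\left(-497 \right)}}{L{\left(-81 \right)}} + \frac{224067}{h} = - \frac{267}{\sqrt{-332 - 81}} + \frac{224067}{136635} = - \frac{267}{\sqrt{-413}} + 224067 \cdot \frac{1}{136635} = - \frac{267}{i \sqrt{413}} + \frac{74689}{45545} = - 267 \left(- \frac{i \sqrt{413}}{413}\right) + \frac{74689}{45545} = \frac{267 i \sqrt{413}}{413} + \frac{74689}{45545} = \frac{74689}{45545} + \frac{267 i \sqrt{413}}{413}$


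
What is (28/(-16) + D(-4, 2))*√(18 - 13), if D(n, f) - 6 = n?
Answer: √5/4 ≈ 0.55902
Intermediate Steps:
D(n, f) = 6 + n
(28/(-16) + D(-4, 2))*√(18 - 13) = (28/(-16) + (6 - 4))*√(18 - 13) = (28*(-1/16) + 2)*√5 = (-7/4 + 2)*√5 = √5/4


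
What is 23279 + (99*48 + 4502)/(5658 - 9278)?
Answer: 42130363/1810 ≈ 23276.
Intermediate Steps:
23279 + (99*48 + 4502)/(5658 - 9278) = 23279 + (4752 + 4502)/(-3620) = 23279 + 9254*(-1/3620) = 23279 - 4627/1810 = 42130363/1810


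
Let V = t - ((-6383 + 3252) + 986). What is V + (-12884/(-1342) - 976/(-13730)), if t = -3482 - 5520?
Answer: -31541635877/4606415 ≈ -6847.3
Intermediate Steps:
t = -9002
V = -6857 (V = -9002 - ((-6383 + 3252) + 986) = -9002 - (-3131 + 986) = -9002 - 1*(-2145) = -9002 + 2145 = -6857)
V + (-12884/(-1342) - 976/(-13730)) = -6857 + (-12884/(-1342) - 976/(-13730)) = -6857 + (-12884*(-1/1342) - 976*(-1/13730)) = -6857 + (6442/671 + 488/6865) = -6857 + 44551778/4606415 = -31541635877/4606415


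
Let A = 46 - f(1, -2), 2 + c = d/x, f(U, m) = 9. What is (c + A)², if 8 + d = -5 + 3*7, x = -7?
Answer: 56169/49 ≈ 1146.3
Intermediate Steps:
d = 8 (d = -8 + (-5 + 3*7) = -8 + (-5 + 21) = -8 + 16 = 8)
c = -22/7 (c = -2 + 8/(-7) = -2 + 8*(-⅐) = -2 - 8/7 = -22/7 ≈ -3.1429)
A = 37 (A = 46 - 1*9 = 46 - 9 = 37)
(c + A)² = (-22/7 + 37)² = (237/7)² = 56169/49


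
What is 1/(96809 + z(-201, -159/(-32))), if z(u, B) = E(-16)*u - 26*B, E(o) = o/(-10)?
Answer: 80/7708657 ≈ 1.0378e-5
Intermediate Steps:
E(o) = -o/10 (E(o) = o*(-⅒) = -o/10)
z(u, B) = -26*B + 8*u/5 (z(u, B) = (-⅒*(-16))*u - 26*B = 8*u/5 - 26*B = -26*B + 8*u/5)
1/(96809 + z(-201, -159/(-32))) = 1/(96809 + (-(-4134)/(-32) + (8/5)*(-201))) = 1/(96809 + (-(-4134)*(-1)/32 - 1608/5)) = 1/(96809 + (-26*159/32 - 1608/5)) = 1/(96809 + (-2067/16 - 1608/5)) = 1/(96809 - 36063/80) = 1/(7708657/80) = 80/7708657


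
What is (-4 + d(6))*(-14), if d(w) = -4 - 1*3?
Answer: 154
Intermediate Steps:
d(w) = -7 (d(w) = -4 - 3 = -7)
(-4 + d(6))*(-14) = (-4 - 7)*(-14) = -11*(-14) = 154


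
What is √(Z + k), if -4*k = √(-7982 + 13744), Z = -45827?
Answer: √(-183308 - √5762)/2 ≈ 214.12*I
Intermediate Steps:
k = -√5762/4 (k = -√(-7982 + 13744)/4 = -√5762/4 ≈ -18.977)
√(Z + k) = √(-45827 - √5762/4)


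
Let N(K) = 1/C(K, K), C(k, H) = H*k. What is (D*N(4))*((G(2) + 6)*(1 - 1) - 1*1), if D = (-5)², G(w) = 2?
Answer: -25/16 ≈ -1.5625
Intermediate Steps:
D = 25
N(K) = K⁻² (N(K) = 1/(K*K) = 1/(K²) = K⁻²)
(D*N(4))*((G(2) + 6)*(1 - 1) - 1*1) = (25/4²)*((2 + 6)*(1 - 1) - 1*1) = (25*(1/16))*(8*0 - 1) = 25*(0 - 1)/16 = (25/16)*(-1) = -25/16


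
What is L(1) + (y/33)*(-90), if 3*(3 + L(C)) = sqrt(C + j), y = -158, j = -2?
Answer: 4707/11 + I/3 ≈ 427.91 + 0.33333*I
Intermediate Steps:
L(C) = -3 + sqrt(-2 + C)/3 (L(C) = -3 + sqrt(C - 2)/3 = -3 + sqrt(-2 + C)/3)
L(1) + (y/33)*(-90) = (-3 + sqrt(-2 + 1)/3) - 158/33*(-90) = (-3 + sqrt(-1)/3) - 158*1/33*(-90) = (-3 + I/3) - 158/33*(-90) = (-3 + I/3) + 4740/11 = 4707/11 + I/3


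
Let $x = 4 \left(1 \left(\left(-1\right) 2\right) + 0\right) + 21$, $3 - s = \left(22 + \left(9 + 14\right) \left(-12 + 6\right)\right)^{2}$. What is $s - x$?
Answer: $-13466$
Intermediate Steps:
$s = -13453$ ($s = 3 - \left(22 + \left(9 + 14\right) \left(-12 + 6\right)\right)^{2} = 3 - \left(22 + 23 \left(-6\right)\right)^{2} = 3 - \left(22 - 138\right)^{2} = 3 - \left(-116\right)^{2} = 3 - 13456 = -13453$)
$x = 13$ ($x = 4 \left(1 \left(-2\right) + 0\right) + 21 = 4 \left(-2 + 0\right) + 21 = 4 \left(-2\right) + 21 = -8 + 21 = 13$)
$s - x = -13453 - 13 = -13466$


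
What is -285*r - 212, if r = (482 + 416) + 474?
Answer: -391232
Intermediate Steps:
r = 1372 (r = 898 + 474 = 1372)
-285*r - 212 = -285*1372 - 212 = -391020 - 212 = -391232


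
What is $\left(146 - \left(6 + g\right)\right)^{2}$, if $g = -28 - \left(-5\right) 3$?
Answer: $23409$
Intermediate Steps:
$g = -13$ ($g = -28 - -15 = -28 + 15 = -13$)
$\left(146 - \left(6 + g\right)\right)^{2} = \left(146 - -7\right)^{2} = \left(146 + \left(-6 + 13\right)\right)^{2} = \left(146 + 7\right)^{2} = 153^{2} = 23409$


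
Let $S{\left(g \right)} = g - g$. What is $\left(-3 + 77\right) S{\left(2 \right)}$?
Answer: $0$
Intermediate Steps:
$S{\left(g \right)} = 0$
$\left(-3 + 77\right) S{\left(2 \right)} = \left(-3 + 77\right) 0 = 74 \cdot 0 = 0$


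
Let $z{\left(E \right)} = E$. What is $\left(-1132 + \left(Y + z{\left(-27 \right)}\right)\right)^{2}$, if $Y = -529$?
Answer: $2849344$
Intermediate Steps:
$\left(-1132 + \left(Y + z{\left(-27 \right)}\right)\right)^{2} = \left(-1132 - 556\right)^{2} = \left(-1688\right)^{2} = 2849344$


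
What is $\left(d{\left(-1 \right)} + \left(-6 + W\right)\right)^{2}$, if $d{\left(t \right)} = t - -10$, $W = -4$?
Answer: $1$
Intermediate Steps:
$d{\left(t \right)} = 10 + t$ ($d{\left(t \right)} = t + 10 = 10 + t$)
$\left(d{\left(-1 \right)} + \left(-6 + W\right)\right)^{2} = \left(\left(10 - 1\right) - 10\right)^{2} = \left(9 - 10\right)^{2} = \left(-1\right)^{2} = 1$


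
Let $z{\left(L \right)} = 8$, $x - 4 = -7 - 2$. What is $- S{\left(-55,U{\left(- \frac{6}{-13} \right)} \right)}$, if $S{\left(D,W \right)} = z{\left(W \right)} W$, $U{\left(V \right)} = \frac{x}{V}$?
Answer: $\frac{260}{3} \approx 86.667$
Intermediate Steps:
$x = -5$ ($x = 4 - 9 = -5$)
$U{\left(V \right)} = - \frac{5}{V}$
$S{\left(D,W \right)} = 8 W$
$- S{\left(-55,U{\left(- \frac{6}{-13} \right)} \right)} = - 8 \left(- \frac{5}{\left(-6\right) \frac{1}{-13}}\right) = - 8 \left(- \frac{5}{\left(-6\right) \left(- \frac{1}{13}\right)}\right) = - 8 \left(- \frac{5}{\frac{6}{13}}\right) = - 8 \left(\left(-5\right) \frac{13}{6}\right) = - \frac{8 \left(-65\right)}{6} = \left(-1\right) \left(- \frac{260}{3}\right) = \frac{260}{3}$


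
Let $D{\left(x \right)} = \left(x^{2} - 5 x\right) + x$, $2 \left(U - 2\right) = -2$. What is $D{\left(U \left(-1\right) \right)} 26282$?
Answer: $131410$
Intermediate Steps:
$U = 1$ ($U = 2 + \frac{1}{2} \left(-2\right) = 2 - 1 = 1$)
$D{\left(x \right)} = x^{2} - 4 x$
$D{\left(U \left(-1\right) \right)} 26282 = 1 \left(-1\right) \left(-4 + 1 \left(-1\right)\right) 26282 = - (-4 - 1) 26282 = \left(-1\right) \left(-5\right) 26282 = 5 \cdot 26282 = 131410$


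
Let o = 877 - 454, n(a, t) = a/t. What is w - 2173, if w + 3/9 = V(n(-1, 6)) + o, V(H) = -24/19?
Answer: -99841/57 ≈ -1751.6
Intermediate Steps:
V(H) = -24/19 (V(H) = -24*1/19 = -24/19)
o = 423
w = 24020/57 (w = -⅓ + (-24/19 + 423) = -⅓ + 8013/19 = 24020/57 ≈ 421.40)
w - 2173 = 24020/57 - 2173 = -99841/57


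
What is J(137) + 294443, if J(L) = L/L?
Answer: 294444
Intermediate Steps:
J(L) = 1
J(137) + 294443 = 1 + 294443 = 294444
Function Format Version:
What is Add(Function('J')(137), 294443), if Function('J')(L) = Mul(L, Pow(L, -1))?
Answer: 294444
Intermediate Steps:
Function('J')(L) = 1
Add(Function('J')(137), 294443) = Add(1, 294443) = 294444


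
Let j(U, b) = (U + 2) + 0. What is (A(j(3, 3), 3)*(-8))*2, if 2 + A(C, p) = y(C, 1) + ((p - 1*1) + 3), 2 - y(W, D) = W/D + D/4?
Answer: 4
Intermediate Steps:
y(W, D) = 2 - D/4 - W/D (y(W, D) = 2 - (W/D + D/4) = 2 - (D/4 + W/D) = 2 + (-D/4 - W/D) = 2 - D/4 - W/D)
j(U, b) = 2 + U (j(U, b) = (2 + U) + 0 = 2 + U)
A(C, p) = 7/4 + p - C (A(C, p) = -2 + ((2 - ¼*1 - 1*C/1) + ((p - 1*1) + 3)) = -2 + ((2 - ¼ - 1*C*1) + ((p - 1) + 3)) = -2 + ((2 - ¼ - C) + ((-1 + p) + 3)) = -2 + ((7/4 - C) + (2 + p)) = -2 + (15/4 + p - C) = 7/4 + p - C)
(A(j(3, 3), 3)*(-8))*2 = ((7/4 + 3 - (2 + 3))*(-8))*2 = ((7/4 + 3 - 1*5)*(-8))*2 = ((7/4 + 3 - 5)*(-8))*2 = -¼*(-8)*2 = 2*2 = 4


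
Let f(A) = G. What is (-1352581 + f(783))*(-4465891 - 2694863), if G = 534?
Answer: 9681675963438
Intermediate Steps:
f(A) = 534
(-1352581 + f(783))*(-4465891 - 2694863) = (-1352581 + 534)*(-4465891 - 2694863) = -1352047*(-7160754) = 9681675963438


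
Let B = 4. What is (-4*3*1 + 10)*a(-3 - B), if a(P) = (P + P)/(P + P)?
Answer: -2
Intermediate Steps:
a(P) = 1 (a(P) = (2*P)/((2*P)) = (2*P)*(1/(2*P)) = 1)
(-4*3*1 + 10)*a(-3 - B) = (-4*3*1 + 10)*1 = (-12*1 + 10)*1 = (-12 + 10)*1 = -2*1 = -2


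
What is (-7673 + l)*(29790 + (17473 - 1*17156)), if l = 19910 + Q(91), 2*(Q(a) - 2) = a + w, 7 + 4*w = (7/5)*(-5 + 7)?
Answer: 14793345413/40 ≈ 3.6983e+8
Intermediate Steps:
w = -21/20 (w = -7/4 + ((7/5)*(-5 + 7))/4 = -7/4 + ((7*(⅕))*2)/4 = -7/4 + ((7/5)*2)/4 = -7/4 + (¼)*(14/5) = -7/4 + 7/10 = -21/20 ≈ -1.0500)
Q(a) = 59/40 + a/2 (Q(a) = 2 + (a - 21/20)/2 = 2 + (-21/20 + a)/2 = 2 + (-21/40 + a/2) = 59/40 + a/2)
l = 798279/40 (l = 19910 + (59/40 + (½)*91) = 19910 + (59/40 + 91/2) = 19910 + 1879/40 = 798279/40 ≈ 19957.)
(-7673 + l)*(29790 + (17473 - 1*17156)) = (-7673 + 798279/40)*(29790 + (17473 - 1*17156)) = 491359*(29790 + (17473 - 17156))/40 = 491359*(29790 + 317)/40 = (491359/40)*30107 = 14793345413/40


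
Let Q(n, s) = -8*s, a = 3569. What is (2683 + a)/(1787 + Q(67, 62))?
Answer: 6252/1291 ≈ 4.8428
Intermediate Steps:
(2683 + a)/(1787 + Q(67, 62)) = (2683 + 3569)/(1787 - 8*62) = 6252/(1787 - 496) = 6252/1291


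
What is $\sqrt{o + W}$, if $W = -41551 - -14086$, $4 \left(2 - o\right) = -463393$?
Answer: $\frac{\sqrt{353541}}{2} \approx 297.3$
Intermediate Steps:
$o = \frac{463401}{4}$ ($o = 2 - - \frac{463393}{4} = 2 + \frac{463393}{4} = \frac{463401}{4} \approx 1.1585 \cdot 10^{5}$)
$W = -27465$ ($W = -41551 + 14086 = -27465$)
$\sqrt{o + W} = \sqrt{\frac{463401}{4} - 27465} = \sqrt{\frac{353541}{4}} = \frac{\sqrt{353541}}{2}$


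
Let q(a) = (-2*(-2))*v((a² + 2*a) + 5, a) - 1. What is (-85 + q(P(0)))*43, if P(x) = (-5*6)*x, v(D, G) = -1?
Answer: -3870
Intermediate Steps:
P(x) = -30*x
q(a) = -5 (q(a) = -2*(-2)*(-1) - 1 = 4*(-1) - 1 = -4 - 1 = -5)
(-85 + q(P(0)))*43 = (-85 - 5)*43 = -90*43 = -3870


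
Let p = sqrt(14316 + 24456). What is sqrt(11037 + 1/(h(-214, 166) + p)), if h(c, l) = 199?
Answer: sqrt(2196364 + 66222*sqrt(1077))/sqrt(199 + 6*sqrt(1077)) ≈ 105.06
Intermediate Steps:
p = 6*sqrt(1077) (p = sqrt(38772) = 6*sqrt(1077) ≈ 196.91)
sqrt(11037 + 1/(h(-214, 166) + p)) = sqrt(11037 + 1/(199 + 6*sqrt(1077)))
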